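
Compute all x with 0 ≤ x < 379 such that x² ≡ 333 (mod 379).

43, 336

Since 379 ≡ 3 (mod 4), a square root of 333 is 333^((379+1)/4) = 333^95 mod 379.
Repeated squaring: 333^2≡221, 333^4≡329, 333^8≡226, 333^16≡290, 333^32≡341, 333^64≡307 (mod 379).
333^95 = 333^(64+16+8+4+2+1) ≡ 336 (mod 379).
Check: 336² = 112896 ≡ 333 (mod 379). The two roots are 43 and 336.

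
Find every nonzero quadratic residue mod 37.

Square k = 1,…,18 (k and 37−k give the same square):
1²=1, 2²=4, 3²=9, 4²=16, 5²=25, 6²=36, 7²≡12, 8²≡27, 9²≡7, 10²≡26, 11²≡10, 12²≡33, 13²≡21, 14²≡11, 15²≡3, 16²≡34, 17²≡30, 18²≡28 (mod 37).
So the quadratic residues mod 37 are {1, 3, 4, 7, 9, 10, 11, 12, 16, 21, 25, 26, 27, 28, 30, 33, 34, 36}.

1,3,4,7,9,10,11,12,16,21,25,26,27,28,30,33,34,36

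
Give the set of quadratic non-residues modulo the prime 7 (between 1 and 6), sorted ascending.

Square k = 1,…,3 (k and 7−k give the same square):
1²=1, 2²=4, 3²≡2 (mod 7).
The residues are {1, 2, 4}; the non-residues are the remaining 3 nonzero classes.

3 5 6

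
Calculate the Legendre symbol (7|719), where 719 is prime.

1

Reciprocity: 7 ≡ 3 and 719 ≡ 3 (mod 4), so (7/719) = −(719/7).
Reduce top mod 7: now compute (5/7).
Reciprocity: 5 ≡ 1 and 7 ≡ 3 (mod 4), so (5/7) = +(7/5).
Reduce top mod 5: now compute (2/5).
Pull out 2: since 5 ≡ 5 (mod 8), (2/5) = -1.
Reached (1/5) = 1. Collecting the sign flips along the way, the symbol is +1.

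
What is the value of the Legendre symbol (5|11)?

Reciprocity: 5 ≡ 1 and 11 ≡ 3 (mod 4), so (5/11) = +(11/5).
Reduce top mod 5: now compute (1/5).
Reached (1/5) = 1. Collecting the sign flips along the way, the symbol is +1.

1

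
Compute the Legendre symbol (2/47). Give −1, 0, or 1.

Euler's criterion: (2/47) ≡ 2^23 (mod 47).
2^2 ≡ 4 (mod 47)
2^4 ≡ 16 (mod 47)
2^8 ≡ 21 (mod 47)
2^16 ≡ 18 (mod 47)
2^23 = 2^(16+4+2+1) ≡ 1 (mod 47).
Result is 1, so (2/47) = 1.

1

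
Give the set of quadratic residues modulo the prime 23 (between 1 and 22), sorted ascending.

1,2,3,4,6,8,9,12,13,16,18

Square k = 1,…,11 (k and 23−k give the same square):
1²=1, 2²=4, 3²=9, 4²=16, 5²≡2, 6²≡13, 7²≡3, 8²≡18, 9²≡12, 10²≡8, 11²≡6 (mod 23).
So the quadratic residues mod 23 are {1, 2, 3, 4, 6, 8, 9, 12, 13, 16, 18}.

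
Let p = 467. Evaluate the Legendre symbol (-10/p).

-1

Euler's criterion: (-10/467) ≡ 457^233 (mod 467).
457^2 ≡ 100 (mod 467)
457^4 ≡ 193 (mod 467)
457^8 ≡ 356 (mod 467)
457^16 ≡ 179 (mod 467)
457^32 ≡ 285 (mod 467)
457^64 ≡ 434 (mod 467)
457^128 ≡ 155 (mod 467)
457^233 = 457^(128+64+32+8+1) ≡ 466 (mod 467).
Result is 466 ≡ −1, so (-10/467) = −1.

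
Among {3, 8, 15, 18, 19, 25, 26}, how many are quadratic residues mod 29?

(3/29) = -1 → non-residue.
(8/29) = -1 → non-residue.
(15/29) = -1 → non-residue.
(18/29) = -1 → non-residue.
(19/29) = -1 → non-residue.
(25/29) = +1 → QR.
(26/29) = -1 → non-residue.
Total quadratic residues among the 7: 1.

1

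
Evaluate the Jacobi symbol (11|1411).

-1

Reciprocity: 11 ≡ 3 and 1411 ≡ 3 (mod 4), so (11/1411) = −(1411/11).
Reduce top mod 11: now compute (3/11).
Reciprocity: 3 ≡ 3 and 11 ≡ 3 (mod 4), so (3/11) = −(11/3).
Reduce top mod 3: now compute (2/3).
Pull out 2: since 3 ≡ 3 (mod 8), (2/3) = -1.
Reached (1/3) = 1. Collecting the sign flips along the way, the symbol is -1.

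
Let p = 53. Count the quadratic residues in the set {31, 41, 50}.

0

(31/53) = -1 → non-residue.
(41/53) = -1 → non-residue.
(50/53) = -1 → non-residue.
Total quadratic residues among the 3: 0.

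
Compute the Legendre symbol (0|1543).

Top reduces to 0: gcd > 1, so the symbol is 0.

0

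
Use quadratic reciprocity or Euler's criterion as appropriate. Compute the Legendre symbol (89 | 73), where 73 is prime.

Euler's criterion: (89/73) ≡ 16^36 (mod 73).
16^2 ≡ 37 (mod 73)
16^4 ≡ 55 (mod 73)
16^8 ≡ 32 (mod 73)
16^16 ≡ 2 (mod 73)
16^32 ≡ 4 (mod 73)
16^36 = 16^(32+4) ≡ 1 (mod 73).
Result is 1, so (89/73) = 1.

1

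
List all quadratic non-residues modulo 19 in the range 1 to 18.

Square k = 1,…,9 (k and 19−k give the same square):
1²=1, 2²=4, 3²=9, 4²=16, 5²≡6, 6²≡17, 7²≡11, 8²≡7, 9²≡5 (mod 19).
The residues are {1, 4, 5, 6, 7, 9, 11, 16, 17}; the non-residues are the remaining 9 nonzero classes.

2 3 8 10 12 13 14 15 18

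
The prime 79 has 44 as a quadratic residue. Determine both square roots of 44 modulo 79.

Since 79 ≡ 3 (mod 4), a square root of 44 is 44^((79+1)/4) = 44^20 mod 79.
Repeated squaring: 44^2≡40, 44^4≡20, 44^8≡5, 44^16≡25 (mod 79).
44^20 = 44^(16+4) ≡ 26 (mod 79).
Check: 26² = 676 ≡ 44 (mod 79). The two roots are 26 and 53.

26, 53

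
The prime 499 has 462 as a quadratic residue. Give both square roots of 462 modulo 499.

31, 468

Since 499 ≡ 3 (mod 4), a square root of 462 is 462^((499+1)/4) = 462^125 mod 499.
Repeated squaring: 462^2≡371, 462^4≡416, 462^8≡402, 462^16≡427, 462^32≡194, 462^64≡211 (mod 499).
462^125 = 462^(64+32+16+8+4+1) ≡ 31 (mod 499).
Check: 31² = 961 ≡ 462 (mod 499). The two roots are 31 and 468.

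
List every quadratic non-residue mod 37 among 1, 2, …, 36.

Square k = 1,…,18 (k and 37−k give the same square):
1²=1, 2²=4, 3²=9, 4²=16, 5²=25, 6²=36, 7²≡12, 8²≡27, 9²≡7, 10²≡26, 11²≡10, 12²≡33, 13²≡21, 14²≡11, 15²≡3, 16²≡34, 17²≡30, 18²≡28 (mod 37).
The residues are {1, 3, 4, 7, 9, 10, 11, 12, 16, 21, 25, 26, 27, 28, 30, 33, 34, 36}; the non-residues are the remaining 18 nonzero classes.

2 5 6 8 13 14 15 17 18 19 20 22 23 24 29 31 32 35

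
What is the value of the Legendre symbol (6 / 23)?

Euler's criterion: (6/23) ≡ 6^11 (mod 23).
6^2 ≡ 13 (mod 23)
6^4 ≡ 8 (mod 23)
6^8 ≡ 18 (mod 23)
6^11 = 6^(8+2+1) ≡ 1 (mod 23).
Result is 1, so (6/23) = 1.

1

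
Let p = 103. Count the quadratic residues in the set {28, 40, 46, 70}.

2

(28/103) = +1 → QR.
(40/103) = -1 → non-residue.
(46/103) = +1 → QR.
(70/103) = -1 → non-residue.
Total quadratic residues among the 4: 2.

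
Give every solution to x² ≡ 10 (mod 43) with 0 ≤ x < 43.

15, 28

Since 43 ≡ 3 (mod 4), a square root of 10 is 10^((43+1)/4) = 10^11 mod 43.
Repeated squaring: 10^2≡14, 10^4≡24, 10^8≡17 (mod 43).
10^11 = 10^(8+2+1) ≡ 15 (mod 43).
Check: 15² = 225 ≡ 10 (mod 43). The two roots are 15 and 28.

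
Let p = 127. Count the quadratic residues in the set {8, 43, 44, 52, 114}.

(8/127) = +1 → QR.
(43/127) = -1 → non-residue.
(44/127) = +1 → QR.
(52/127) = +1 → QR.
(114/127) = -1 → non-residue.
Total quadratic residues among the 5: 3.

3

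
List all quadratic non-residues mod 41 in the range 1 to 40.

Square k = 1,…,20 (k and 41−k give the same square):
1²=1, 2²=4, 3²=9, 4²=16, 5²=25, 6²=36, 7²≡8, 8²≡23, 9²≡40, 10²≡18, 11²≡39, 12²≡21, 13²≡5, 14²≡32, 15²≡20, 16²≡10, 17²≡2, 18²≡37, 19²≡33, 20²≡31 (mod 41).
The residues are {1, 2, 4, 5, 8, 9, 10, 16, 18, 20, 21, 23, 25, 31, 32, 33, 36, 37, 39, 40}; the non-residues are the remaining 20 nonzero classes.

3, 6, 7, 11, 12, 13, 14, 15, 17, 19, 22, 24, 26, 27, 28, 29, 30, 34, 35, 38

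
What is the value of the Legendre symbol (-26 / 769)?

-1

Euler's criterion: (-26/769) ≡ 743^384 (mod 769).
743^2 ≡ 676 (mod 769)
743^4 ≡ 190 (mod 769)
743^8 ≡ 726 (mod 769)
743^16 ≡ 311 (mod 769)
743^32 ≡ 596 (mod 769)
743^64 ≡ 707 (mod 769)
743^128 ≡ 768 (mod 769)
743^256 ≡ 1 (mod 769)
743^384 = 743^(256+128) ≡ 768 (mod 769).
Result is 768 ≡ −1, so (-26/769) = −1.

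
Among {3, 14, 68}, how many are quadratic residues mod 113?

1

(3/113) = -1 → non-residue.
(14/113) = +1 → QR.
(68/113) = -1 → non-residue.
Total quadratic residues among the 3: 1.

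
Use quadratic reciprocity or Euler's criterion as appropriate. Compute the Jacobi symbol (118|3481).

Pull out 2: since 3481 ≡ 1 (mod 8), (2/3481) = +1.
Reciprocity: 59 ≡ 3 and 3481 ≡ 1 (mod 4), so (59/3481) = +(3481/59).
Reduce top mod 59: now compute (0/59).
Top reduces to 0: gcd > 1, so the symbol is 0.

0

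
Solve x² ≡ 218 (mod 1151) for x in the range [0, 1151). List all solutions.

Since 1151 ≡ 3 (mod 4), a square root of 218 is 218^((1151+1)/4) = 218^288 mod 1151.
Repeated squaring: 218^2≡333, 218^4≡393, 218^8≡215, 218^16≡185, 218^32≡846, 218^64≡945, 218^128≡1000, 218^256≡932 (mod 1151).
218^288 = 218^(256+32) ≡ 37 (mod 1151).
Check: 37² = 1369 ≡ 218 (mod 1151). The two roots are 37 and 1114.

37, 1114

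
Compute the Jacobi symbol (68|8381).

Pull out 2^2: since 8381 ≡ 5 (mod 8), (2/8381) = -1, so (2/8381)^2 = +1.
Reciprocity: 17 ≡ 1 and 8381 ≡ 1 (mod 4), so (17/8381) = +(8381/17).
Reduce top mod 17: now compute (0/17).
Top reduces to 0: gcd > 1, so the symbol is 0.

0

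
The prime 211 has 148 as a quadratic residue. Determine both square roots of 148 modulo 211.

Since 211 ≡ 3 (mod 4), a square root of 148 is 148^((211+1)/4) = 148^53 mod 211.
Repeated squaring: 148^2≡171, 148^4≡123, 148^8≡148, 148^16≡171, 148^32≡123 (mod 211).
148^53 = 148^(32+16+4+1) ≡ 123 (mod 211).
Check: 123² = 15129 ≡ 148 (mod 211). The two roots are 88 and 123.

88, 123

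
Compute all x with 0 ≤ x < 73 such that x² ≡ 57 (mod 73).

73 ≡ 1 (mod 4), so we find a root by search.
Trying successive values, 35² = 1225 ≡ 57 (mod 73). The other root is 73 − 35 = 38.

35, 38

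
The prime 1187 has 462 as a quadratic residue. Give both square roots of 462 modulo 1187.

261, 926

Since 1187 ≡ 3 (mod 4), a square root of 462 is 462^((1187+1)/4) = 462^297 mod 1187.
Repeated squaring: 462^2≡971, 462^4≡363, 462^8≡12, 462^16≡144, 462^32≡557, 462^64≡442, 462^128≡696, 462^256≡120 (mod 1187).
462^297 = 462^(256+32+8+1) ≡ 926 (mod 1187).
Check: 926² = 857476 ≡ 462 (mod 1187). The two roots are 261 and 926.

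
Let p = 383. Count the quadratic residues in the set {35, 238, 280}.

(35/383) = -1 → non-residue.
(238/383) = +1 → QR.
(280/383) = -1 → non-residue.
Total quadratic residues among the 3: 1.

1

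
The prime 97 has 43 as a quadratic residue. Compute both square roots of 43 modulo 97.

97 ≡ 1 (mod 4), so we find a root by search.
Trying successive values, 25² = 625 ≡ 43 (mod 97). The other root is 97 − 25 = 72.

25, 72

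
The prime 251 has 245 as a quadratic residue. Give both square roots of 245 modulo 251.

Since 251 ≡ 3 (mod 4), a square root of 245 is 245^((251+1)/4) = 245^63 mod 251.
Repeated squaring: 245^2≡36, 245^4≡41, 245^8≡175, 245^16≡3, 245^32≡9 (mod 251).
245^63 = 245^(32+16+8+4+2+1) ≡ 112 (mod 251).
Check: 112² = 12544 ≡ 245 (mod 251). The two roots are 112 and 139.

112, 139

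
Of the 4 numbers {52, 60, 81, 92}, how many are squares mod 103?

4

(52/103) = +1 → QR.
(60/103) = +1 → QR.
(81/103) = +1 → QR.
(92/103) = +1 → QR.
Total quadratic residues among the 4: 4.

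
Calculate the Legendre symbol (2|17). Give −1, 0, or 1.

Pull out 2: since 17 ≡ 1 (mod 8), (2/17) = +1.
Reached (1/17) = 1. Collecting the sign flips along the way, the symbol is +1.

1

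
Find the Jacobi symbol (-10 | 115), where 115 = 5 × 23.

First reduce: -10 ≡ 105 (mod 115).
Reciprocity: 105 ≡ 1 and 115 ≡ 3 (mod 4), so (105/115) = +(115/105).
Reduce top mod 105: now compute (10/105).
Pull out 2: since 105 ≡ 1 (mod 8), (2/105) = +1.
Reciprocity: 5 ≡ 1 and 105 ≡ 1 (mod 4), so (5/105) = +(105/5).
Reduce top mod 5: now compute (0/5).
Top reduces to 0: gcd > 1, so the symbol is 0.

0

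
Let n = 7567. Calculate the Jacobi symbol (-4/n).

First reduce: -4 ≡ 7563 (mod 7567).
Reciprocity: 7563 ≡ 3 and 7567 ≡ 3 (mod 4), so (7563/7567) = −(7567/7563).
Reduce top mod 7563: now compute (4/7563).
Pull out 2^2: since 7563 ≡ 3 (mod 8), (2/7563) = -1, so (2/7563)^2 = +1.
Reached (1/7563) = 1. Collecting the sign flips along the way, the symbol is -1.

-1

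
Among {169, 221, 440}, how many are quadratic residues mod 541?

(169/541) = +1 → QR.
(221/541) = +1 → QR.
(440/541) = +1 → QR.
Total quadratic residues among the 3: 3.

3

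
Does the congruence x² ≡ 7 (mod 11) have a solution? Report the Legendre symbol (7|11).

-1

Euler's criterion: (7/11) ≡ 7^5 (mod 11).
7^2 ≡ 5 (mod 11)
7^4 ≡ 3 (mod 11)
7^5 = 7^(4+1) ≡ 10 (mod 11).
Result is 10 ≡ −1, so (7/11) = −1.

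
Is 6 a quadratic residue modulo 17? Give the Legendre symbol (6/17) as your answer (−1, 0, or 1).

Pull out 2: since 17 ≡ 1 (mod 8), (2/17) = +1.
Reciprocity: 3 ≡ 3 and 17 ≡ 1 (mod 4), so (3/17) = +(17/3).
Reduce top mod 3: now compute (2/3).
Pull out 2: since 3 ≡ 3 (mod 8), (2/3) = -1.
Reached (1/3) = 1. Collecting the sign flips along the way, the symbol is -1.

-1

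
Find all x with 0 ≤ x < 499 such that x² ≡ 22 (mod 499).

Since 499 ≡ 3 (mod 4), a square root of 22 is 22^((499+1)/4) = 22^125 mod 499.
Repeated squaring: 22^2≡484, 22^4≡225, 22^8≡226, 22^16≡178, 22^32≡247, 22^64≡131 (mod 499).
22^125 = 22^(64+32+16+8+4+1) ≡ 385 (mod 499).
Check: 385² = 148225 ≡ 22 (mod 499). The two roots are 114 and 385.

114, 385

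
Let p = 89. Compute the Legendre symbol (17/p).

Euler's criterion: (17/89) ≡ 17^44 (mod 89).
17^2 ≡ 22 (mod 89)
17^4 ≡ 39 (mod 89)
17^8 ≡ 8 (mod 89)
17^16 ≡ 64 (mod 89)
17^32 ≡ 2 (mod 89)
17^44 = 17^(32+8+4) ≡ 1 (mod 89).
Result is 1, so (17/89) = 1.

1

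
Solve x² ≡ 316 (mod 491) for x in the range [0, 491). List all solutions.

Since 491 ≡ 3 (mod 4), a square root of 316 is 316^((491+1)/4) = 316^123 mod 491.
Repeated squaring: 316^2≡183, 316^4≡101, 316^8≡381, 316^16≡316, 316^32≡183, 316^64≡101 (mod 491).
316^123 = 316^(64+32+16+8+2+1) ≡ 381 (mod 491).
Check: 381² = 145161 ≡ 316 (mod 491). The two roots are 110 and 381.

110, 381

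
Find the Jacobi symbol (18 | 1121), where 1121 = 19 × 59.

1

Pull out 2: since 1121 ≡ 1 (mod 8), (2/1121) = +1.
Reciprocity: 9 ≡ 1 and 1121 ≡ 1 (mod 4), so (9/1121) = +(1121/9).
Reduce top mod 9: now compute (5/9).
Reciprocity: 5 ≡ 1 and 9 ≡ 1 (mod 4), so (5/9) = +(9/5).
Reduce top mod 5: now compute (4/5).
Pull out 2^2: since 5 ≡ 5 (mod 8), (2/5) = -1, so (2/5)^2 = +1.
Reached (1/5) = 1. Collecting the sign flips along the way, the symbol is +1.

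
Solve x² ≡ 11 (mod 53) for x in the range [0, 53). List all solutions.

8, 45

53 ≡ 1 (mod 4), so we find a root by search.
Trying successive values, 8² = 64 ≡ 11 (mod 53). The other root is 53 − 8 = 45.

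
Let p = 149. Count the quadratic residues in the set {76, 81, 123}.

(76/149) = +1 → QR.
(81/149) = +1 → QR.
(123/149) = +1 → QR.
Total quadratic residues among the 3: 3.

3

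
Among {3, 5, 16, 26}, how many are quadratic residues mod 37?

(3/37) = +1 → QR.
(5/37) = -1 → non-residue.
(16/37) = +1 → QR.
(26/37) = +1 → QR.
Total quadratic residues among the 4: 3.

3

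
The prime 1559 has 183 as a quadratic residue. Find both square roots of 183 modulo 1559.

399, 1160

Since 1559 ≡ 3 (mod 4), a square root of 183 is 183^((1559+1)/4) = 183^390 mod 1559.
Repeated squaring: 183^2≡750, 183^4≡1260, 183^8≡538, 183^16≡1029, 183^32≡280, 183^64≡450, 183^128≡1389, 183^256≡838 (mod 1559).
183^390 = 183^(256+128+4+2) ≡ 1160 (mod 1559).
Check: 1160² = 1345600 ≡ 183 (mod 1559). The two roots are 399 and 1160.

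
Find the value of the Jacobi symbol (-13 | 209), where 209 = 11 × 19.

1

First reduce: -13 ≡ 196 (mod 209).
Pull out 2^2: since 209 ≡ 1 (mod 8), (2/209) = +1, so (2/209)^2 = +1.
Reciprocity: 49 ≡ 1 and 209 ≡ 1 (mod 4), so (49/209) = +(209/49).
Reduce top mod 49: now compute (13/49).
Reciprocity: 13 ≡ 1 and 49 ≡ 1 (mod 4), so (13/49) = +(49/13).
Reduce top mod 13: now compute (10/13).
Pull out 2: since 13 ≡ 5 (mod 8), (2/13) = -1.
Reciprocity: 5 ≡ 1 and 13 ≡ 1 (mod 4), so (5/13) = +(13/5).
Reduce top mod 5: now compute (3/5).
Reciprocity: 3 ≡ 3 and 5 ≡ 1 (mod 4), so (3/5) = +(5/3).
Reduce top mod 3: now compute (2/3).
Pull out 2: since 3 ≡ 3 (mod 8), (2/3) = -1.
Reached (1/3) = 1. Collecting the sign flips along the way, the symbol is +1.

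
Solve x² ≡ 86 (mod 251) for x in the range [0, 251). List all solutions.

60, 191

Since 251 ≡ 3 (mod 4), a square root of 86 is 86^((251+1)/4) = 86^63 mod 251.
Repeated squaring: 86^2≡117, 86^4≡135, 86^8≡153, 86^16≡66, 86^32≡89 (mod 251).
86^63 = 86^(32+16+8+4+2+1) ≡ 60 (mod 251).
Check: 60² = 3600 ≡ 86 (mod 251). The two roots are 60 and 191.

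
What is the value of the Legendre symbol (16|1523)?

1

Pull out 2^4: since 1523 ≡ 3 (mod 8), (2/1523) = -1, so (2/1523)^4 = +1.
Reached (1/1523) = 1. Collecting the sign flips along the way, the symbol is +1.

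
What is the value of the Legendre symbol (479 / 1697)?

-1

Reciprocity: 479 ≡ 3 and 1697 ≡ 1 (mod 4), so (479/1697) = +(1697/479).
Reduce top mod 479: now compute (260/479).
Pull out 2^2: since 479 ≡ 7 (mod 8), (2/479) = +1, so (2/479)^2 = +1.
Reciprocity: 65 ≡ 1 and 479 ≡ 3 (mod 4), so (65/479) = +(479/65).
Reduce top mod 65: now compute (24/65).
Pull out 2^3: since 65 ≡ 1 (mod 8), (2/65) = +1, so (2/65)^3 = +1.
Reciprocity: 3 ≡ 3 and 65 ≡ 1 (mod 4), so (3/65) = +(65/3).
Reduce top mod 3: now compute (2/3).
Pull out 2: since 3 ≡ 3 (mod 8), (2/3) = -1.
Reached (1/3) = 1. Collecting the sign flips along the way, the symbol is -1.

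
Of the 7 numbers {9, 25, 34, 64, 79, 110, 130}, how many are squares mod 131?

4

(9/131) = +1 → QR.
(25/131) = +1 → QR.
(34/131) = +1 → QR.
(64/131) = +1 → QR.
(79/131) = -1 → non-residue.
(110/131) = -1 → non-residue.
(130/131) = -1 → non-residue.
Total quadratic residues among the 7: 4.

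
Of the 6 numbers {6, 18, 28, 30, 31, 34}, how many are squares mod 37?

(6/37) = -1 → non-residue.
(18/37) = -1 → non-residue.
(28/37) = +1 → QR.
(30/37) = +1 → QR.
(31/37) = -1 → non-residue.
(34/37) = +1 → QR.
Total quadratic residues among the 6: 3.

3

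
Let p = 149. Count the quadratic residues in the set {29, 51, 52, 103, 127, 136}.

(29/149) = +1 → QR.
(51/149) = -1 → non-residue.
(52/149) = -1 → non-residue.
(103/149) = +1 → QR.
(127/149) = +1 → QR.
(136/149) = -1 → non-residue.
Total quadratic residues among the 6: 3.

3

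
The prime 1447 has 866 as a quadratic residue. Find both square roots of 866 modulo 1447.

Since 1447 ≡ 3 (mod 4), a square root of 866 is 866^((1447+1)/4) = 866^362 mod 1447.
Repeated squaring: 866^2≡410, 866^4≡248, 866^8≡730, 866^16≡404, 866^32≡1152, 866^64≡205, 866^128≡62, 866^256≡950 (mod 1447).
866^362 = 866^(256+64+32+8+2) ≡ 988 (mod 1447).
Check: 988² = 976144 ≡ 866 (mod 1447). The two roots are 459 and 988.

459, 988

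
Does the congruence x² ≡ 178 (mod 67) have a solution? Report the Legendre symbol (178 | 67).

First reduce: 178 ≡ 44 (mod 67).
Pull out 2^2: since 67 ≡ 3 (mod 8), (2/67) = -1, so (2/67)^2 = +1.
Reciprocity: 11 ≡ 3 and 67 ≡ 3 (mod 4), so (11/67) = −(67/11).
Reduce top mod 11: now compute (1/11).
Reached (1/11) = 1. Collecting the sign flips along the way, the symbol is -1.

-1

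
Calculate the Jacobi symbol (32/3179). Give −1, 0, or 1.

-1

Pull out 2^5: since 3179 ≡ 3 (mod 8), (2/3179) = -1, so (2/3179)^5 = -1.
Reached (1/3179) = 1. Collecting the sign flips along the way, the symbol is -1.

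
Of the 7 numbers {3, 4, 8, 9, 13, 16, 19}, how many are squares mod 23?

(3/23) = +1 → QR.
(4/23) = +1 → QR.
(8/23) = +1 → QR.
(9/23) = +1 → QR.
(13/23) = +1 → QR.
(16/23) = +1 → QR.
(19/23) = -1 → non-residue.
Total quadratic residues among the 7: 6.

6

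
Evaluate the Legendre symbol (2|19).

Pull out 2: since 19 ≡ 3 (mod 8), (2/19) = -1.
Reached (1/19) = 1. Collecting the sign flips along the way, the symbol is -1.

-1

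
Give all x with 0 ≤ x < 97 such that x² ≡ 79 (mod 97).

97 ≡ 1 (mod 4), so we find a root by search.
Trying successive values, 46² = 2116 ≡ 79 (mod 97). The other root is 97 − 46 = 51.

46, 51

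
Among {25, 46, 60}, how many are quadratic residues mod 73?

(25/73) = +1 → QR.
(46/73) = +1 → QR.
(60/73) = -1 → non-residue.
Total quadratic residues among the 3: 2.

2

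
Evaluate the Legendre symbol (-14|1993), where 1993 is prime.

First reduce: -14 ≡ 1979 (mod 1993).
Reciprocity: 1979 ≡ 3 and 1993 ≡ 1 (mod 4), so (1979/1993) = +(1993/1979).
Reduce top mod 1979: now compute (14/1979).
Pull out 2: since 1979 ≡ 3 (mod 8), (2/1979) = -1.
Reciprocity: 7 ≡ 3 and 1979 ≡ 3 (mod 4), so (7/1979) = −(1979/7).
Reduce top mod 7: now compute (5/7).
Reciprocity: 5 ≡ 1 and 7 ≡ 3 (mod 4), so (5/7) = +(7/5).
Reduce top mod 5: now compute (2/5).
Pull out 2: since 5 ≡ 5 (mod 8), (2/5) = -1.
Reached (1/5) = 1. Collecting the sign flips along the way, the symbol is -1.

-1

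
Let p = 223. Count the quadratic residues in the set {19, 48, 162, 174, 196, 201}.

(19/223) = +1 → QR.
(48/223) = -1 → non-residue.
(162/223) = +1 → QR.
(174/223) = -1 → non-residue.
(196/223) = +1 → QR.
(201/223) = +1 → QR.
Total quadratic residues among the 6: 4.

4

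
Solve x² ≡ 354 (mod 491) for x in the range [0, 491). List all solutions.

Since 491 ≡ 3 (mod 4), a square root of 354 is 354^((491+1)/4) = 354^123 mod 491.
Repeated squaring: 354^2≡111, 354^4≡46, 354^8≡152, 354^16≡27, 354^32≡238, 354^64≡179 (mod 491).
354^123 = 354^(64+32+16+8+2+1) ≡ 438 (mod 491).
Check: 438² = 191844 ≡ 354 (mod 491). The two roots are 53 and 438.

53, 438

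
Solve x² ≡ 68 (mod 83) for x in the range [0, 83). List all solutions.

20, 63

Since 83 ≡ 3 (mod 4), a square root of 68 is 68^((83+1)/4) = 68^21 mod 83.
Repeated squaring: 68^2≡59, 68^4≡78, 68^8≡25, 68^16≡44 (mod 83).
68^21 = 68^(16+4+1) ≡ 63 (mod 83).
Check: 63² = 3969 ≡ 68 (mod 83). The two roots are 20 and 63.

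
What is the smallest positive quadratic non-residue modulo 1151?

13

(2/1151) = +1, so 2 is a residue.
(3/1151) = +1, so 3 is a residue.
(4/1151) = +1, so 4 is a residue.
(5/1151) = +1, so 5 is a residue.
(6/1151) = +1, so 6 is a residue.
(7/1151) = +1, so 7 is a residue.
(8/1151) = +1, so 8 is a residue.
(9/1151) = +1, so 9 is a residue.
(10/1151) = +1, so 10 is a residue.
(11/1151) = +1, so 11 is a residue.
(12/1151) = +1, so 12 is a residue.
(13/1151) = −1, so 13 is the smallest positive non-residue mod 1151.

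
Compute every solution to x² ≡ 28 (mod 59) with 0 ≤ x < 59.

Since 59 ≡ 3 (mod 4), a square root of 28 is 28^((59+1)/4) = 28^15 mod 59.
Repeated squaring: 28^2≡17, 28^4≡53, 28^8≡36 (mod 59).
28^15 = 28^(8+4+2+1) ≡ 21 (mod 59).
Check: 21² = 441 ≡ 28 (mod 59). The two roots are 21 and 38.

21, 38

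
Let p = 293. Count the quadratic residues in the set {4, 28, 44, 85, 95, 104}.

(4/293) = +1 → QR.
(28/293) = -1 → non-residue.
(44/293) = -1 → non-residue.
(85/293) = -1 → non-residue.
(95/293) = +1 → QR.
(104/293) = +1 → QR.
Total quadratic residues among the 6: 3.

3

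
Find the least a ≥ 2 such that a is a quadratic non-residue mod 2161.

7

(2/2161) = +1, so 2 is a residue.
(3/2161) = +1, so 3 is a residue.
(4/2161) = +1, so 4 is a residue.
(5/2161) = +1, so 5 is a residue.
(6/2161) = +1, so 6 is a residue.
(7/2161) = −1, so 7 is the smallest positive non-residue mod 2161.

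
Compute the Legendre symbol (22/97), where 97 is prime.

1

Pull out 2: since 97 ≡ 1 (mod 8), (2/97) = +1.
Reciprocity: 11 ≡ 3 and 97 ≡ 1 (mod 4), so (11/97) = +(97/11).
Reduce top mod 11: now compute (9/11).
Reciprocity: 9 ≡ 1 and 11 ≡ 3 (mod 4), so (9/11) = +(11/9).
Reduce top mod 9: now compute (2/9).
Pull out 2: since 9 ≡ 1 (mod 8), (2/9) = +1.
Reached (1/9) = 1. Collecting the sign flips along the way, the symbol is +1.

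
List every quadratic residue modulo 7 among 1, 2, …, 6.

1,2,4

Square k = 1,…,3 (k and 7−k give the same square):
1²=1, 2²=4, 3²≡2 (mod 7).
So the quadratic residues mod 7 are {1, 2, 4}.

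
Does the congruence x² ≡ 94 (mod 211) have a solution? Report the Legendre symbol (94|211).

-1

Pull out 2: since 211 ≡ 3 (mod 8), (2/211) = -1.
Reciprocity: 47 ≡ 3 and 211 ≡ 3 (mod 4), so (47/211) = −(211/47).
Reduce top mod 47: now compute (23/47).
Reciprocity: 23 ≡ 3 and 47 ≡ 3 (mod 4), so (23/47) = −(47/23).
Reduce top mod 23: now compute (1/23).
Reached (1/23) = 1. Collecting the sign flips along the way, the symbol is -1.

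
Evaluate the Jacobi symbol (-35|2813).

First reduce: -35 ≡ 2778 (mod 2813).
Pull out 2: since 2813 ≡ 5 (mod 8), (2/2813) = -1.
Reciprocity: 1389 ≡ 1 and 2813 ≡ 1 (mod 4), so (1389/2813) = +(2813/1389).
Reduce top mod 1389: now compute (35/1389).
Reciprocity: 35 ≡ 3 and 1389 ≡ 1 (mod 4), so (35/1389) = +(1389/35).
Reduce top mod 35: now compute (24/35).
Pull out 2^3: since 35 ≡ 3 (mod 8), (2/35) = -1, so (2/35)^3 = -1.
Reciprocity: 3 ≡ 3 and 35 ≡ 3 (mod 4), so (3/35) = −(35/3).
Reduce top mod 3: now compute (2/3).
Pull out 2: since 3 ≡ 3 (mod 8), (2/3) = -1.
Reached (1/3) = 1. Collecting the sign flips along the way, the symbol is +1.

1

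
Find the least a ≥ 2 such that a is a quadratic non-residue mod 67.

(2/67) = −1, so 2 is the smallest positive non-residue mod 67.

2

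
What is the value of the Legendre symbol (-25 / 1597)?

1

First reduce: -25 ≡ 1572 (mod 1597).
Pull out 2^2: since 1597 ≡ 5 (mod 8), (2/1597) = -1, so (2/1597)^2 = +1.
Reciprocity: 393 ≡ 1 and 1597 ≡ 1 (mod 4), so (393/1597) = +(1597/393).
Reduce top mod 393: now compute (25/393).
Reciprocity: 25 ≡ 1 and 393 ≡ 1 (mod 4), so (25/393) = +(393/25).
Reduce top mod 25: now compute (18/25).
Pull out 2: since 25 ≡ 1 (mod 8), (2/25) = +1.
Reciprocity: 9 ≡ 1 and 25 ≡ 1 (mod 4), so (9/25) = +(25/9).
Reduce top mod 9: now compute (7/9).
Reciprocity: 7 ≡ 3 and 9 ≡ 1 (mod 4), so (7/9) = +(9/7).
Reduce top mod 7: now compute (2/7).
Pull out 2: since 7 ≡ 7 (mod 8), (2/7) = +1.
Reached (1/7) = 1. Collecting the sign flips along the way, the symbol is +1.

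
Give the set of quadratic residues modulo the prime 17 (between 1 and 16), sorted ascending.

1, 2, 4, 8, 9, 13, 15, 16

Square k = 1,…,8 (k and 17−k give the same square):
1²=1, 2²=4, 3²=9, 4²=16, 5²≡8, 6²≡2, 7²≡15, 8²≡13 (mod 17).
So the quadratic residues mod 17 are {1, 2, 4, 8, 9, 13, 15, 16}.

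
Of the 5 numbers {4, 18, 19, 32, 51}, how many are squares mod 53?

1

(4/53) = +1 → QR.
(18/53) = -1 → non-residue.
(19/53) = -1 → non-residue.
(32/53) = -1 → non-residue.
(51/53) = -1 → non-residue.
Total quadratic residues among the 5: 1.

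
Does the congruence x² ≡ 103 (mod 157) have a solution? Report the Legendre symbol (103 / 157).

Euler's criterion: (103/157) ≡ 103^78 (mod 157).
103^2 ≡ 90 (mod 157)
103^4 ≡ 93 (mod 157)
103^8 ≡ 14 (mod 157)
103^16 ≡ 39 (mod 157)
103^32 ≡ 108 (mod 157)
103^64 ≡ 46 (mod 157)
103^78 = 103^(64+8+4+2) ≡ 156 (mod 157).
Result is 156 ≡ −1, so (103/157) = −1.

-1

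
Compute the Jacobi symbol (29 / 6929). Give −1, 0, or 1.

Reciprocity: 29 ≡ 1 and 6929 ≡ 1 (mod 4), so (29/6929) = +(6929/29).
Reduce top mod 29: now compute (27/29).
Reciprocity: 27 ≡ 3 and 29 ≡ 1 (mod 4), so (27/29) = +(29/27).
Reduce top mod 27: now compute (2/27).
Pull out 2: since 27 ≡ 3 (mod 8), (2/27) = -1.
Reached (1/27) = 1. Collecting the sign flips along the way, the symbol is -1.

-1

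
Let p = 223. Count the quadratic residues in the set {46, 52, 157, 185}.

0

(46/223) = -1 → non-residue.
(52/223) = -1 → non-residue.
(157/223) = -1 → non-residue.
(185/223) = -1 → non-residue.
Total quadratic residues among the 4: 0.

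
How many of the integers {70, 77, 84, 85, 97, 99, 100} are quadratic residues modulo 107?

(70/107) = -1 → non-residue.
(77/107) = -1 → non-residue.
(84/107) = -1 → non-residue.
(85/107) = +1 → QR.
(97/107) = -1 → non-residue.
(99/107) = +1 → QR.
(100/107) = +1 → QR.
Total quadratic residues among the 7: 3.

3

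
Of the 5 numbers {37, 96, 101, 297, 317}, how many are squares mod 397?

2

(37/397) = +1 → QR.
(96/397) = -1 → non-residue.
(101/397) = -1 → non-residue.
(297/397) = +1 → QR.
(317/397) = -1 → non-residue.
Total quadratic residues among the 5: 2.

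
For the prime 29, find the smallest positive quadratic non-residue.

(2/29) = −1, so 2 is the smallest positive non-residue mod 29.

2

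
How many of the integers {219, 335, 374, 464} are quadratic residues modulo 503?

1

(219/503) = +1 → QR.
(335/503) = -1 → non-residue.
(374/503) = -1 → non-residue.
(464/503) = -1 → non-residue.
Total quadratic residues among the 4: 1.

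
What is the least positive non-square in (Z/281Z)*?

(2/281) = +1, so 2 is a residue.
(3/281) = −1, so 3 is the smallest positive non-residue mod 281.

3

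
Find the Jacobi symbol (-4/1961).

1

First reduce: -4 ≡ 1957 (mod 1961).
Reciprocity: 1957 ≡ 1 and 1961 ≡ 1 (mod 4), so (1957/1961) = +(1961/1957).
Reduce top mod 1957: now compute (4/1957).
Pull out 2^2: since 1957 ≡ 5 (mod 8), (2/1957) = -1, so (2/1957)^2 = +1.
Reached (1/1957) = 1. Collecting the sign flips along the way, the symbol is +1.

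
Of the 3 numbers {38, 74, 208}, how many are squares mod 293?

1

(38/293) = +1 → QR.
(74/293) = -1 → non-residue.
(208/293) = -1 → non-residue.
Total quadratic residues among the 3: 1.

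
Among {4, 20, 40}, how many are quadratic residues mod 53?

2

(4/53) = +1 → QR.
(20/53) = -1 → non-residue.
(40/53) = +1 → QR.
Total quadratic residues among the 3: 2.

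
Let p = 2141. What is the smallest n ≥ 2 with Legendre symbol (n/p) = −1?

(2/2141) = −1, so 2 is the smallest positive non-residue mod 2141.

2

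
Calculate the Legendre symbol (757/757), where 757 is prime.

0

First reduce: 757 ≡ 0 (mod 757).
Top reduces to 0: gcd > 1, so the symbol is 0.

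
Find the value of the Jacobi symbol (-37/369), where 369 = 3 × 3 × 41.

1

First reduce: -37 ≡ 332 (mod 369).
Pull out 2^2: since 369 ≡ 1 (mod 8), (2/369) = +1, so (2/369)^2 = +1.
Reciprocity: 83 ≡ 3 and 369 ≡ 1 (mod 4), so (83/369) = +(369/83).
Reduce top mod 83: now compute (37/83).
Reciprocity: 37 ≡ 1 and 83 ≡ 3 (mod 4), so (37/83) = +(83/37).
Reduce top mod 37: now compute (9/37).
Reciprocity: 9 ≡ 1 and 37 ≡ 1 (mod 4), so (9/37) = +(37/9).
Reduce top mod 9: now compute (1/9).
Reached (1/9) = 1. Collecting the sign flips along the way, the symbol is +1.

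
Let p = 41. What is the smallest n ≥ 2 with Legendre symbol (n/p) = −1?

3

(2/41) = +1, so 2 is a residue.
(3/41) = −1, so 3 is the smallest positive non-residue mod 41.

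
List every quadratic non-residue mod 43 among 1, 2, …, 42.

2, 3, 5, 7, 8, 12, 18, 19, 20, 22, 26, 27, 28, 29, 30, 32, 33, 34, 37, 39, 42

Square k = 1,…,21 (k and 43−k give the same square):
1²=1, 2²=4, 3²=9, 4²=16, 5²=25, 6²=36, 7²≡6, 8²≡21, 9²≡38, 10²≡14, 11²≡35, 12²≡15, 13²≡40, 14²≡24, 15²≡10, 16²≡41, 17²≡31, 18²≡23, 19²≡17, 20²≡13, 21²≡11 (mod 43).
The residues are {1, 4, 6, 9, 10, 11, 13, 14, 15, 16, 17, 21, 23, 24, 25, 31, 35, 36, 38, 40, 41}; the non-residues are the remaining 21 nonzero classes.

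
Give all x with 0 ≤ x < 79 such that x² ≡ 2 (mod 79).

9, 70

Since 79 ≡ 3 (mod 4), a square root of 2 is 2^((79+1)/4) = 2^20 mod 79.
Repeated squaring: 2^2≡4, 2^4≡16, 2^8≡19, 2^16≡45 (mod 79).
2^20 = 2^(16+4) ≡ 9 (mod 79).
Check: 9² = 81 ≡ 2 (mod 79). The two roots are 9 and 70.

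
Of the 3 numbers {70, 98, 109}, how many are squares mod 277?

1

(70/277) = +1 → QR.
(98/277) = -1 → non-residue.
(109/277) = -1 → non-residue.
Total quadratic residues among the 3: 1.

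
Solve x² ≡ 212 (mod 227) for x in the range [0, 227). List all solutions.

62, 165

Since 227 ≡ 3 (mod 4), a square root of 212 is 212^((227+1)/4) = 212^57 mod 227.
Repeated squaring: 212^2≡225, 212^4≡4, 212^8≡16, 212^16≡29, 212^32≡160 (mod 227).
212^57 = 212^(32+16+8+1) ≡ 62 (mod 227).
Check: 62² = 3844 ≡ 212 (mod 227). The two roots are 62 and 165.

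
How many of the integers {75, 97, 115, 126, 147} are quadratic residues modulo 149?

0

(75/149) = -1 → non-residue.
(97/149) = -1 → non-residue.
(115/149) = -1 → non-residue.
(126/149) = -1 → non-residue.
(147/149) = -1 → non-residue.
Total quadratic residues among the 5: 0.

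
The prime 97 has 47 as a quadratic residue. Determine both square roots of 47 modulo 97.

12, 85

97 ≡ 1 (mod 4), so we find a root by search.
Trying successive values, 12² = 144 ≡ 47 (mod 97). The other root is 97 − 12 = 85.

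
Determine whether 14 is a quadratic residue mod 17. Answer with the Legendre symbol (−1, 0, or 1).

Pull out 2: since 17 ≡ 1 (mod 8), (2/17) = +1.
Reciprocity: 7 ≡ 3 and 17 ≡ 1 (mod 4), so (7/17) = +(17/7).
Reduce top mod 7: now compute (3/7).
Reciprocity: 3 ≡ 3 and 7 ≡ 3 (mod 4), so (3/7) = −(7/3).
Reduce top mod 3: now compute (1/3).
Reached (1/3) = 1. Collecting the sign flips along the way, the symbol is -1.

-1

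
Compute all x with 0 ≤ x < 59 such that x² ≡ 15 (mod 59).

29, 30

Since 59 ≡ 3 (mod 4), a square root of 15 is 15^((59+1)/4) = 15^15 mod 59.
Repeated squaring: 15^2≡48, 15^4≡3, 15^8≡9 (mod 59).
15^15 = 15^(8+4+2+1) ≡ 29 (mod 59).
Check: 29² = 841 ≡ 15 (mod 59). The two roots are 29 and 30.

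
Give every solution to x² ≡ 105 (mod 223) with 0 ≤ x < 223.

95, 128

Since 223 ≡ 3 (mod 4), a square root of 105 is 105^((223+1)/4) = 105^56 mod 223.
Repeated squaring: 105^2≡98, 105^4≡15, 105^8≡2, 105^16≡4, 105^32≡16 (mod 223).
105^56 = 105^(32+16+8) ≡ 128 (mod 223).
Check: 128² = 16384 ≡ 105 (mod 223). The two roots are 95 and 128.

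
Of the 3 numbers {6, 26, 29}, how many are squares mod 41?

0

(6/41) = -1 → non-residue.
(26/41) = -1 → non-residue.
(29/41) = -1 → non-residue.
Total quadratic residues among the 3: 0.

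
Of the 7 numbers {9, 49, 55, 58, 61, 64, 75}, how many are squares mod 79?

(9/79) = +1 → QR.
(49/79) = +1 → QR.
(55/79) = +1 → QR.
(58/79) = -1 → non-residue.
(61/79) = -1 → non-residue.
(64/79) = +1 → QR.
(75/79) = -1 → non-residue.
Total quadratic residues among the 7: 4.

4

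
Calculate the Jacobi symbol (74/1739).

Pull out 2: since 1739 ≡ 3 (mod 8), (2/1739) = -1.
Reciprocity: 37 ≡ 1 and 1739 ≡ 3 (mod 4), so (37/1739) = +(1739/37).
Reduce top mod 37: now compute (0/37).
Top reduces to 0: gcd > 1, so the symbol is 0.

0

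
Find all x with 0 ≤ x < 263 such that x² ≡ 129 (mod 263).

Since 263 ≡ 3 (mod 4), a square root of 129 is 129^((263+1)/4) = 129^66 mod 263.
Repeated squaring: 129^2≡72, 129^4≡187, 129^8≡253, 129^16≡100, 129^32≡6, 129^64≡36 (mod 263).
129^66 = 129^(64+2) ≡ 225 (mod 263).
Check: 225² = 50625 ≡ 129 (mod 263). The two roots are 38 and 225.

38, 225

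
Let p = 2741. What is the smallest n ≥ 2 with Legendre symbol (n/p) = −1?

2

(2/2741) = −1, so 2 is the smallest positive non-residue mod 2741.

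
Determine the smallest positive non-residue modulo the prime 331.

(2/331) = −1, so 2 is the smallest positive non-residue mod 331.

2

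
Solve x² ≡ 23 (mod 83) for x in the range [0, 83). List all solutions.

40, 43

Since 83 ≡ 3 (mod 4), a square root of 23 is 23^((83+1)/4) = 23^21 mod 83.
Repeated squaring: 23^2≡31, 23^4≡48, 23^8≡63, 23^16≡68 (mod 83).
23^21 = 23^(16+4+1) ≡ 40 (mod 83).
Check: 40² = 1600 ≡ 23 (mod 83). The two roots are 40 and 43.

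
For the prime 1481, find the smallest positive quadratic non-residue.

(2/1481) = +1, so 2 is a residue.
(3/1481) = −1, so 3 is the smallest positive non-residue mod 1481.

3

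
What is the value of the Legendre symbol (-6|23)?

First reduce: -6 ≡ 17 (mod 23).
Reciprocity: 17 ≡ 1 and 23 ≡ 3 (mod 4), so (17/23) = +(23/17).
Reduce top mod 17: now compute (6/17).
Pull out 2: since 17 ≡ 1 (mod 8), (2/17) = +1.
Reciprocity: 3 ≡ 3 and 17 ≡ 1 (mod 4), so (3/17) = +(17/3).
Reduce top mod 3: now compute (2/3).
Pull out 2: since 3 ≡ 3 (mod 8), (2/3) = -1.
Reached (1/3) = 1. Collecting the sign flips along the way, the symbol is -1.

-1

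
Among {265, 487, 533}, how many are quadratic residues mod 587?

(265/587) = -1 → non-residue.
(487/587) = -1 → non-residue.
(533/587) = +1 → QR.
Total quadratic residues among the 3: 1.

1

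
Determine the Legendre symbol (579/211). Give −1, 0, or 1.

-1

First reduce: 579 ≡ 157 (mod 211).
Reciprocity: 157 ≡ 1 and 211 ≡ 3 (mod 4), so (157/211) = +(211/157).
Reduce top mod 157: now compute (54/157).
Pull out 2: since 157 ≡ 5 (mod 8), (2/157) = -1.
Reciprocity: 27 ≡ 3 and 157 ≡ 1 (mod 4), so (27/157) = +(157/27).
Reduce top mod 27: now compute (22/27).
Pull out 2: since 27 ≡ 3 (mod 8), (2/27) = -1.
Reciprocity: 11 ≡ 3 and 27 ≡ 3 (mod 4), so (11/27) = −(27/11).
Reduce top mod 11: now compute (5/11).
Reciprocity: 5 ≡ 1 and 11 ≡ 3 (mod 4), so (5/11) = +(11/5).
Reduce top mod 5: now compute (1/5).
Reached (1/5) = 1. Collecting the sign flips along the way, the symbol is -1.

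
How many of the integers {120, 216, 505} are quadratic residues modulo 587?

(120/587) = +1 → QR.
(216/587) = -1 → non-residue.
(505/587) = -1 → non-residue.
Total quadratic residues among the 3: 1.

1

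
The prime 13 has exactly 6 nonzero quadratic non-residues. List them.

Square k = 1,…,6 (k and 13−k give the same square):
1²=1, 2²=4, 3²=9, 4²≡3, 5²≡12, 6²≡10 (mod 13).
The residues are {1, 3, 4, 9, 10, 12}; the non-residues are the remaining 6 nonzero classes.

2 5 6 7 8 11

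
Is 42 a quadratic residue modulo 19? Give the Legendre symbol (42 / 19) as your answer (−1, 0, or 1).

Euler's criterion: (42/19) ≡ 4^9 (mod 19).
4^2 ≡ 16 (mod 19)
4^4 ≡ 9 (mod 19)
4^8 ≡ 5 (mod 19)
4^9 = 4^(8+1) ≡ 1 (mod 19).
Result is 1, so (42/19) = 1.

1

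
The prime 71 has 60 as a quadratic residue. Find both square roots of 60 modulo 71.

29, 42

Since 71 ≡ 3 (mod 4), a square root of 60 is 60^((71+1)/4) = 60^18 mod 71.
Repeated squaring: 60^2≡50, 60^4≡15, 60^8≡12, 60^16≡2 (mod 71).
60^18 = 60^(16+2) ≡ 29 (mod 71).
Check: 29² = 841 ≡ 60 (mod 71). The two roots are 29 and 42.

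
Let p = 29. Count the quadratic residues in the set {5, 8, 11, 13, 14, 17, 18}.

2

(5/29) = +1 → QR.
(8/29) = -1 → non-residue.
(11/29) = -1 → non-residue.
(13/29) = +1 → QR.
(14/29) = -1 → non-residue.
(17/29) = -1 → non-residue.
(18/29) = -1 → non-residue.
Total quadratic residues among the 7: 2.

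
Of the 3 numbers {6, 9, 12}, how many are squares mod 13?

2

(6/13) = -1 → non-residue.
(9/13) = +1 → QR.
(12/13) = +1 → QR.
Total quadratic residues among the 3: 2.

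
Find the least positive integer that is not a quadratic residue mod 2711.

(2/2711) = +1, so 2 is a residue.
(3/2711) = +1, so 3 is a residue.
(4/2711) = +1, so 4 is a residue.
(5/2711) = +1, so 5 is a residue.
(6/2711) = +1, so 6 is a residue.
(7/2711) = −1, so 7 is the smallest positive non-residue mod 2711.

7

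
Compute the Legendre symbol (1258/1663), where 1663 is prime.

Pull out 2: since 1663 ≡ 7 (mod 8), (2/1663) = +1.
Reciprocity: 629 ≡ 1 and 1663 ≡ 3 (mod 4), so (629/1663) = +(1663/629).
Reduce top mod 629: now compute (405/629).
Reciprocity: 405 ≡ 1 and 629 ≡ 1 (mod 4), so (405/629) = +(629/405).
Reduce top mod 405: now compute (224/405).
Pull out 2^5: since 405 ≡ 5 (mod 8), (2/405) = -1, so (2/405)^5 = -1.
Reciprocity: 7 ≡ 3 and 405 ≡ 1 (mod 4), so (7/405) = +(405/7).
Reduce top mod 7: now compute (6/7).
Pull out 2: since 7 ≡ 7 (mod 8), (2/7) = +1.
Reciprocity: 3 ≡ 3 and 7 ≡ 3 (mod 4), so (3/7) = −(7/3).
Reduce top mod 3: now compute (1/3).
Reached (1/3) = 1. Collecting the sign flips along the way, the symbol is +1.

1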